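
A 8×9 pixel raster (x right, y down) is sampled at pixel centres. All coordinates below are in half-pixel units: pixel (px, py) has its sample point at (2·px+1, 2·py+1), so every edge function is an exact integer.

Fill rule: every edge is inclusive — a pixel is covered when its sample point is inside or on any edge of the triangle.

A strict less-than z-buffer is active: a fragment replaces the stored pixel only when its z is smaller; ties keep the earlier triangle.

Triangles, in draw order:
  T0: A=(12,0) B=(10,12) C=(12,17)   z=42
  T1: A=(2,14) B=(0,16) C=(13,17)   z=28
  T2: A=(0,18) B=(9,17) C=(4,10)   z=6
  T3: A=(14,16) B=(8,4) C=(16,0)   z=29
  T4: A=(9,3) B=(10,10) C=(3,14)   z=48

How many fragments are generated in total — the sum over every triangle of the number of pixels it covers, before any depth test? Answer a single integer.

T0:
  2·area = 34  (B↔C swapped to make it positive)
  edge (12, 0)→(12, 17): d=(0,17) inclusive
  edge (12, 17)→(10, 12): d=(-2,-5) inclusive
  edge (10, 12)→(12, 0): d=(2,-12) inclusive
    (5,3)@(11, 7): e=[17,15,2] → #
    (6,3)@(13, 7): e=[-17,25,26] → ·
    (5,4)@(11, 9): e=[17,11,6] → #
    (6,4)@(13, 9): e=[-17,21,30] → ·
    (5,5)@(11, 11): e=[17,7,10] → #
    (6,5)@(13, 11): e=[-17,17,34] → ·
    (5,6)@(11, 13): e=[17,3,14] → #
    (6,6)@(13, 13): e=[-17,13,38] → ·
    (5,7)@(11, 15): e=[17,-1,18] → ·
  covered (4 px):
    · · · · · · · ·
    · · · · · · · ·
    · · · · · · · ·
    · · · · · # · ·
    · · · · · # · ·
    · · · · · # · ·
    · · · · · # · ·
    · · · · · · · ·
    · · · · · · · ·
T1:
  2·area = 28  (B↔C swapped to make it positive)
  edge (2, 14)→(13, 17): d=(11,3) inclusive
  edge (13, 17)→(0, 16): d=(-13,-1) inclusive
  edge (0, 16)→(2, 14): d=(2,-2) inclusive
    (7,0)@(15, 1): e=[-182,210,0] → ·  [on edge]
    (6,1)@(13, 3): e=[-154,182,0] → ·  [on edge]
    (5,2)@(11, 5): e=[-126,154,0] → ·  [on edge]
    (4,3)@(9, 7): e=[-98,126,0] → ·  [on edge]
    (3,4)@(7, 9): e=[-70,98,0] → ·  [on edge]
    (2,5)@(5, 11): e=[-42,70,0] → ·  [on edge]
    (1,6)@(3, 13): e=[-14,42,0] → ·  [on edge]
    (0,7)@(1, 15): e=[14,14,0] → #  [on edge]
    (1,7)@(3, 15): e=[8,16,4] → #
    (2,7)@(5, 15): e=[2,18,8] → #
    (3,7)@(7, 15): e=[-4,20,12] → ·
    (0,8)@(1, 17): e=[36,-12,4] → ·
    (6,8)@(13, 17): e=[0,0,28] → #  [on edge]
  covered (4 px):
    · · · · · · · ·
    · · · · · · · ·
    · · · · · · · ·
    · · · · · · · ·
    · · · · · · · ·
    · · · · · · · ·
    · · · · · · · ·
    # # # · · · · ·
    · · · · · · # ·
T2:
  2·area = 68  (B↔C swapped to make it positive)
  edge (0, 18)→(4, 10): d=(4,-8) inclusive
  edge (4, 10)→(9, 17): d=(5,7) inclusive
  edge (9, 17)→(0, 18): d=(-9,1) inclusive
    (1,6)@(3, 13): e=[4,22,42] → #
    (2,6)@(5, 13): e=[20,8,40] → #
    (3,6)@(7, 13): e=[36,-6,38] → ·
    (1,7)@(3, 15): e=[12,32,24] → #
    (3,7)@(7, 15): e=[44,4,20] → #
    (4,7)@(9, 15): e=[60,-10,18] → ·
    (0,8)@(1, 17): e=[4,56,8] → #
    (4,8)@(9, 17): e=[68,0,0] → #  [on edge]
    (5,8)@(11, 17): e=[84,-14,-2] → ·
  covered (10 px):
    · · · · · · · ·
    · · · · · · · ·
    · · · · · · · ·
    · · · · · · · ·
    · · · · · · · ·
    · · · · · · · ·
    · # # · · · · ·
    · # # # · · · ·
    # # # # # · · ·
T3:
  2·area = 120
  edge (14, 16)→(8, 4): d=(-6,-12) inclusive
  edge (8, 4)→(16, 0): d=(8,-4) inclusive
  edge (16, 0)→(14, 16): d=(-2,16) inclusive
    (7,0)@(15, 1): e=[102,4,14] → #
    (5,1)@(11, 3): e=[42,4,74] → #
    (6,1)@(13, 3): e=[66,12,42] → #
    (4,2)@(9, 5): e=[6,12,102] → #
    (4,3)@(9, 7): e=[-6,28,98] → ·
    (5,3)@(11, 7): e=[18,36,66] → #
    (5,4)@(11, 9): e=[6,52,62] → #
    (7,4)@(15, 9): e=[54,68,-2] → ·
    (5,5)@(11, 11): e=[-6,68,58] → ·
    (6,5)@(13, 11): e=[18,76,26] → #
    (7,5)@(15, 11): e=[42,84,-6] → ·
    (6,6)@(13, 13): e=[6,92,22] → #
  covered (15 px):
    · · · · · · · #
    · · · · · # # #
    · · · · # # # #
    · · · · · # # #
    · · · · · # # ·
    · · · · · · # ·
    · · · · · · # ·
    · · · · · · · ·
    · · · · · · · ·
T4:
  2·area = 53
  edge (9, 3)→(10, 10): d=(1,7) inclusive
  edge (10, 10)→(3, 14): d=(-7,4) inclusive
  edge (3, 14)→(9, 3): d=(6,-11) inclusive
    (4,1)@(9, 3): e=[0,53,0] → #  [on edge]
    (5,1)@(11, 3): e=[-14,45,22] → ·
    (4,2)@(9, 5): e=[2,39,12] → #
    (5,2)@(11, 5): e=[-12,31,34] → ·
    (3,3)@(7, 7): e=[18,33,2] → #
    (5,3)@(11, 7): e=[-10,17,46] → ·
    (3,4)@(7, 9): e=[20,19,14] → #
    (5,4)@(11, 9): e=[-8,3,58] → ·
    (2,5)@(5, 11): e=[36,13,4] → #
    (4,5)@(9, 11): e=[8,-3,48] → ·
    (2,6)@(5, 13): e=[38,-1,16] → ·
    (3,6)@(7, 13): e=[24,-9,38] → ·
    (5,8)@(11, 17): e=[0,-53,106] → ·  [on edge]
  covered (8 px):
    · · · · · · · ·
    · · · · # · · ·
    · · · · # · · ·
    · · · # # · · ·
    · · · # # · · ·
    · · # # · · · ·
    · · · · · · · ·
    · · · · · · · ·
    · · · · · · · ·

Final: 41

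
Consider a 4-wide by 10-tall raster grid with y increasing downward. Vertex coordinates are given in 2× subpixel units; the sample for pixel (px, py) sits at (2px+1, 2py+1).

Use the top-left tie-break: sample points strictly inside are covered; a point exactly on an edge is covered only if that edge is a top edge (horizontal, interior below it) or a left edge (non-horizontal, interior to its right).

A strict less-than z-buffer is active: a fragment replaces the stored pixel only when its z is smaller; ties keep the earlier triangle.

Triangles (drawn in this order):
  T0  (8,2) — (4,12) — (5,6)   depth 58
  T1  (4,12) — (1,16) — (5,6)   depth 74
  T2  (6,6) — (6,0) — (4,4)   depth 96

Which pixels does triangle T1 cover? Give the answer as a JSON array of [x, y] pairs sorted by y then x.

T0:
  2·area = 14
  edge (8, 2)→(4, 12): d=(-4,10) right/bottom  bias=-1
  edge (4, 12)→(5, 6): d=(1,-6) top-left  bias=+0
  edge (5, 6)→(8, 2): d=(3,-4) top-left  bias=+0
    (2,3)@(5, 7): e=[10,1,3] → #
    (3,3)@(7, 7): e=[-10,13,11] → ·
    (2,4)@(5, 9): e=[2,3,9] → #
    (3,4)@(7, 9): e=[-18,15,17] → ·
    (2,5)@(5, 11): e=[-6,5,15] → ·
  covered (2 px):
    · · · ·
    · · · ·
    · · · ·
    · · # ·
    · · # ·
    · · · ·
    · · · ·
    · · · ·
    · · · ·
    · · · ·
T1:
  2·area = 14
  edge (4, 12)→(1, 16): d=(-3,4) right/bottom  bias=-1
  edge (1, 16)→(5, 6): d=(4,-10) top-left  bias=+0
  edge (5, 6)→(4, 12): d=(-1,6) right/bottom  bias=-1
    (3,0)@(7, 1): e=[21,0,-7] → ·  [on edge]
    (1,5)@(3, 11): e=[7,0,7] → #  [on edge]
    (2,5)@(5, 11): e=[-1,20,-5] → ·
    (1,6)@(3, 13): e=[1,8,5] → #
    (2,6)@(5, 13): e=[-7,28,-7] → ·
    (1,7)@(3, 15): e=[-5,16,3] → ·
  covered (2 px):
    · · · ·
    · · · ·
    · · · ·
    · · · ·
    · · · ·
    · # · ·
    · # · ·
    · · · ·
    · · · ·
    · · · ·
T2:
  2·area = 12  (B↔C swapped to make it positive)
  edge (6, 6)→(4, 4): d=(-2,-2) top-left  bias=+0
  edge (4, 4)→(6, 0): d=(2,-4) top-left  bias=+0
  edge (6, 0)→(6, 6): d=(0,6) right/bottom  bias=-1
    (0,0)@(1, 1): e=[0,-18,30] → ·  [on edge]
    (1,1)@(3, 3): e=[0,-6,18] → ·  [on edge]
    (2,1)@(5, 3): e=[4,2,6] → #
    (3,1)@(7, 3): e=[8,10,-6] → ·
    (2,2)@(5, 5): e=[0,6,6] → #  [on edge]
    (3,2)@(7, 5): e=[4,14,-6] → ·
    (2,3)@(5, 7): e=[-4,10,6] → ·
    (3,3)@(7, 7): e=[0,18,-6] → ·  [on edge]
  covered (2 px):
    · · · ·
    · · # ·
    · · # ·
    · · · ·
    · · · ·
    · · · ·
    · · · ·
    · · · ·
    · · · ·
    · · · ·

Final: [[1,5],[1,6]]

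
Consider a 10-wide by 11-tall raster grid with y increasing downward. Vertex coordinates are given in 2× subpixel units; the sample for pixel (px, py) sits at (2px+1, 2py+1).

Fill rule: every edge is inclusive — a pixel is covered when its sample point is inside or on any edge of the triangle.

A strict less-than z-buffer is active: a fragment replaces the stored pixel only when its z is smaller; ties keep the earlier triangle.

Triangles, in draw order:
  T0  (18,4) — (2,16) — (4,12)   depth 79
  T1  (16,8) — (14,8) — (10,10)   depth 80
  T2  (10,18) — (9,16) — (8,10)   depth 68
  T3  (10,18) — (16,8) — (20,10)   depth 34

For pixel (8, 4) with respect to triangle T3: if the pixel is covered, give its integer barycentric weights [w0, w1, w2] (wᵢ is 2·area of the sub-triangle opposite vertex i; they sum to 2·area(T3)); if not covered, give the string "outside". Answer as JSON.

T0:
  2·area = 40
  edge (18, 4)→(2, 16): d=(-16,12) inclusive
  edge (2, 16)→(4, 12): d=(2,-4) inclusive
  edge (4, 12)→(18, 4): d=(14,-8) inclusive
    (6,3)@(13, 7): e=[12,26,2] → #
    (7,3)@(15, 7): e=[-12,34,18] → ·
    (5,4)@(11, 9): e=[4,22,14] → #
    (6,4)@(13, 9): e=[-20,30,30] → ·
    (3,5)@(7, 11): e=[20,10,10] → #
    (4,5)@(9, 11): e=[-4,18,26] → ·
    (5,5)@(11, 11): e=[-28,26,42] → ·
    (2,6)@(5, 13): e=[12,6,22] → #
    (3,6)@(7, 13): e=[-12,14,38] → ·
    (1,7)@(3, 15): e=[4,2,34] → #
    (2,7)@(5, 15): e=[-20,10,50] → ·
    (1,8)@(3, 17): e=[-28,6,62] → ·
  covered (5 px):
    · · · · · · · · · ·
    · · · · · · · · · ·
    · · · · · · · · · ·
    · · · · · · # · · ·
    · · · · · # · · · ·
    · · · # · · · · · ·
    · · # · · · · · · ·
    · # · · · · · · · ·
    · · · · · · · · · ·
    · · · · · · · · · ·
    · · · · · · · · · ·
T1:
  2·area = 4  (B↔C swapped to make it positive)
  edge (16, 8)→(10, 10): d=(-6,2) inclusive
  edge (10, 10)→(14, 8): d=(4,-2) inclusive
  edge (14, 8)→(16, 8): d=(2,0) inclusive
    (9,3)@(19, 7): e=[0,6,-2] → ·  [on edge]
    (6,4)@(13, 9): e=[0,2,2] → #  [on edge]
    (7,4)@(15, 9): e=[-4,6,2] → ·
    (3,5)@(7, 11): e=[0,-2,6] → ·  [on edge]
    (6,5)@(13, 11): e=[-12,10,6] → ·
    (0,6)@(1, 13): e=[0,-6,10] → ·  [on edge]
  covered (1 px):
    · · · · · · · · · ·
    · · · · · · · · · ·
    · · · · · · · · · ·
    · · · · · · · · · ·
    · · · · · · # · · ·
    · · · · · · · · · ·
    · · · · · · · · · ·
    · · · · · · · · · ·
    · · · · · · · · · ·
    · · · · · · · · · ·
    · · · · · · · · · ·
T2:
  2·area = 4
  edge (10, 18)→(9, 16): d=(-1,-2) inclusive
  edge (9, 16)→(8, 10): d=(-1,-6) inclusive
  edge (8, 10)→(10, 18): d=(2,8) inclusive
    (4,7)@(9, 15): e=[1,1,2] → #
    (5,7)@(11, 15): e=[5,13,-14] → ·
    (4,8)@(9, 17): e=[-1,-1,6] → ·
  covered (1 px):
    · · · · · · · · · ·
    · · · · · · · · · ·
    · · · · · · · · · ·
    · · · · · · · · · ·
    · · · · · · · · · ·
    · · · · · · · · · ·
    · · · · · · · · · ·
    · · · · # · · · · ·
    · · · · · · · · · ·
    · · · · · · · · · ·
    · · · · · · · · · ·
T3:
  2·area = 52
  edge (10, 18)→(16, 8): d=(6,-10) inclusive
  edge (16, 8)→(20, 10): d=(4,2) inclusive
  edge (20, 10)→(10, 18): d=(-10,8) inclusive
    (9,1)@(19, 3): e=[0,-26,78] → ·  [on edge]
    (8,4)@(17, 9): e=[16,2,34] → #
    (9,4)@(19, 9): e=[36,-2,18] → ·
    (7,5)@(15, 11): e=[8,14,30] → #
    (9,5)@(19, 11): e=[48,6,-2] → ·
    (6,6)@(13, 13): e=[0,26,26] → #  [on edge]
    (8,6)@(17, 13): e=[40,18,-6] → ·
    (6,7)@(13, 15): e=[12,34,6] → #
    (7,7)@(15, 15): e=[32,30,-10] → ·
    (5,8)@(11, 17): e=[4,46,2] → #
    (6,8)@(13, 17): e=[24,42,-14] → ·
    (5,9)@(11, 19): e=[16,54,-18] → ·
  covered (7 px):
    · · · · · · · · · ·
    · · · · · · · · · ·
    · · · · · · · · · ·
    · · · · · · · · · ·
    · · · · · · · · # ·
    · · · · · · · # # ·
    · · · · · · # # · ·
    · · · · · · # · · ·
    · · · · · # · · · ·
    · · · · · · · · · ·
    · · · · · · · · · ·

Result: [2,34,16]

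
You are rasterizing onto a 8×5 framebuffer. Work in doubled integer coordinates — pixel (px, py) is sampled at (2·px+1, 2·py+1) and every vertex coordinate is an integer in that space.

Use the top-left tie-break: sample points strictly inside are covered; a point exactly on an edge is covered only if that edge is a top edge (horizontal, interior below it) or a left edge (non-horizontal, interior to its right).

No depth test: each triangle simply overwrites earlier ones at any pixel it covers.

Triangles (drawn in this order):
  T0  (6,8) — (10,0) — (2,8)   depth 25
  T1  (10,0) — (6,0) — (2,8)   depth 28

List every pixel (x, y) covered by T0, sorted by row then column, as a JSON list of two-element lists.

T0:
  2·area = 32  (B↔C swapped to make it positive)
  edge (6, 8)→(2, 8): d=(-4,0) right/bottom  bias=-1
  edge (2, 8)→(10, 0): d=(8,-8) top-left  bias=+0
  edge (10, 0)→(6, 8): d=(-4,8) right/bottom  bias=-1
    (4,0)@(9, 1): e=[28,0,4] → #  [on edge]
    (5,0)@(11, 1): e=[28,16,-12] → ·
    (3,1)@(7, 3): e=[20,0,12] → #  [on edge]
    (4,1)@(9, 3): e=[20,16,-4] → ·
    (2,2)@(5, 5): e=[12,0,20] → #  [on edge]
    (4,2)@(9, 5): e=[12,32,-12] → ·
    (1,3)@(3, 7): e=[4,0,28] → #  [on edge]
    (3,3)@(7, 7): e=[4,32,-4] → ·
    (0,4)@(1, 9): e=[-4,0,36] → ·  [on edge]
    (1,4)@(3, 9): e=[-4,16,20] → ·
    (2,4)@(5, 9): e=[-4,32,4] → ·
  covered (6 px):
    · · · · # · · ·
    · · · # · · · ·
    · · # # · · · ·
    · # # · · · · ·
    · · · · · · · ·
T1:
  2·area = 32  (B↔C swapped to make it positive)
  edge (10, 0)→(2, 8): d=(-8,8) right/bottom  bias=-1
  edge (2, 8)→(6, 0): d=(4,-8) top-left  bias=+0
  edge (6, 0)→(10, 0): d=(4,0) top-left  bias=+0
    (3,0)@(7, 1): e=[16,12,4] → #
    (4,0)@(9, 1): e=[0,28,4] → ·  [on edge]
    (2,1)@(5, 3): e=[16,4,12] → #
    (3,1)@(7, 3): e=[0,20,12] → ·  [on edge]
    (2,2)@(5, 5): e=[0,12,20] → ·  [on edge]
    (1,3)@(3, 7): e=[0,4,28] → ·  [on edge]
    (0,4)@(1, 9): e=[0,-4,36] → ·  [on edge]
  covered (2 px):
    · · · # · · · ·
    · · # · · · · ·
    · · · · · · · ·
    · · · · · · · ·
    · · · · · · · ·

Final: [[4,0],[3,1],[2,2],[3,2],[1,3],[2,3]]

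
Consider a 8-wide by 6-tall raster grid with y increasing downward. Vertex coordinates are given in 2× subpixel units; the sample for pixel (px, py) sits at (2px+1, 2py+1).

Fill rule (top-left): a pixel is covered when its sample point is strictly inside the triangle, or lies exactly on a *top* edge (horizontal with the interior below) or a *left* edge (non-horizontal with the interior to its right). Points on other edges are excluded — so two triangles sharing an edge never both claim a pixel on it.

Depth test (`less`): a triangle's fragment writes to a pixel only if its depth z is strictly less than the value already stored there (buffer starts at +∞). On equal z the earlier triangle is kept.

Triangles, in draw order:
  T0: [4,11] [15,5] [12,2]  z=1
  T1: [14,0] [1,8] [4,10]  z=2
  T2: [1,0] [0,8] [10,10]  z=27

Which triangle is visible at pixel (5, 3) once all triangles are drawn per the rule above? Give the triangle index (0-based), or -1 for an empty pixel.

T0:
  2·area = 51  (B↔C swapped to make it positive)
  edge (4, 11)→(12, 2): d=(8,-9) top-left  bias=+0
  edge (12, 2)→(15, 5): d=(3,3) right/bottom  bias=-1
  edge (15, 5)→(4, 11): d=(-11,6) right/bottom  bias=-1
    (5,0)@(11, 1): e=[-17,0,68] → ·  [on edge]
    (6,1)@(13, 3): e=[17,0,34] → ·  [on edge]
    (5,2)@(11, 5): e=[15,12,24] → █
    (6,2)@(13, 5): e=[33,6,12] → █
    (7,2)@(15, 5): e=[51,0,0] → ·  [on edge]
    (4,3)@(9, 7): e=[13,24,14] → █
    (6,3)@(13, 7): e=[49,12,-10] → ·
    (3,4)@(7, 9): e=[11,36,4] → █
    (4,4)@(9, 9): e=[29,30,-8] → ·
    (5,4)@(11, 9): e=[47,24,-20] → ·
    (3,5)@(7, 11): e=[27,42,-18] → ·
  covered (5 px):
    · · · · · · · ·
    · · · · · · · ·
    · · · · · █ █ ·
    · · · · █ █ · ·
    · · · █ · · · ·
    · · · · · · · ·
T1:
  2·area = 50  (B↔C swapped to make it positive)
  edge (14, 0)→(4, 10): d=(-10,10) right/bottom  bias=-1
  edge (4, 10)→(1, 8): d=(-3,-2) top-left  bias=+0
  edge (1, 8)→(14, 0): d=(13,-8) top-left  bias=+0
    (6,0)@(13, 1): e=[0,45,5] → ·  [on edge]
    (5,1)@(11, 3): e=[0,35,15] → ·  [on edge]
    (3,2)@(7, 5): e=[20,21,9] → █
    (4,2)@(9, 5): e=[0,25,25] → ·  [on edge]
    (1,3)@(3, 7): e=[40,7,3] → █
    (2,3)@(5, 7): e=[20,11,19] → █
    (3,3)@(7, 7): e=[0,15,35] → ·  [on edge]
    (1,4)@(3, 9): e=[20,1,29] → █
    (2,4)@(5, 9): e=[0,5,45] → ·  [on edge]
    (1,5)@(3, 11): e=[0,-5,55] → ·  [on edge]
  covered (4 px):
    · · · · · · · ·
    · · · · · · · ·
    · · · █ · · · ·
    · █ █ · · · · ·
    · █ · · · · · ·
    · · · · · · · ·
T2:
  2·area = 82  (B↔C swapped to make it positive)
  edge (1, 0)→(10, 10): d=(9,10) right/bottom  bias=-1
  edge (10, 10)→(0, 8): d=(-10,-2) top-left  bias=+0
  edge (0, 8)→(1, 0): d=(1,-8) top-left  bias=+0
    (0,0)@(1, 1): e=[9,72,1] → █
    (1,0)@(3, 1): e=[-11,76,17] → ·
    (0,1)@(1, 3): e=[27,52,3] → █
    (1,1)@(3, 3): e=[7,56,19] → █
    (2,1)@(5, 3): e=[-13,60,35] → ·
    (0,2)@(1, 5): e=[45,32,5] → █
    (2,2)@(5, 5): e=[5,40,37] → █
    (3,2)@(7, 5): e=[-15,44,53] → ·
    (0,3)@(1, 7): e=[63,12,7] → █
    (3,3)@(7, 7): e=[3,24,55] → █
    (4,3)@(9, 7): e=[-17,28,71] → ·
    (0,4)@(1, 9): e=[81,-8,9] → ·
    (2,4)@(5, 9): e=[41,0,41] → █  [on edge]
    (7,5)@(15, 11): e=[-41,0,123] → ·  [on edge]
  covered (13 px):
    █ · · · · · · ·
    █ █ · · · · · ·
    █ █ █ · · · · ·
    █ █ █ █ · · · ·
    · · █ █ █ · · ·
    · · · · · · · ·

Z-buffer (winner per pixel, '.' = empty):
  2 . . . . . . .
  2 2 . . . . . .
  2 2 2 1 . 0 0 .
  2 1 1 2 0 0 . .
  . 1 2 0 2 . . .
  . . . . . . . .

Final: 0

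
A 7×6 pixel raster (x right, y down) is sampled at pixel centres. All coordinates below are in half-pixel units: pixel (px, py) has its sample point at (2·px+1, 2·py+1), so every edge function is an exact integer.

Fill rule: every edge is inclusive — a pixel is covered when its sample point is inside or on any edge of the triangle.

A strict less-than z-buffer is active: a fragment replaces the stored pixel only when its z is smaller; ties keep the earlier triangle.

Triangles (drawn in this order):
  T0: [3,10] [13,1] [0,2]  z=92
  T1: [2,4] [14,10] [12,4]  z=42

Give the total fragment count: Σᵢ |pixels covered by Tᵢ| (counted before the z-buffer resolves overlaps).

T0:
  2·area = 107  (B↔C swapped to make it positive)
  edge (3, 10)→(0, 2): d=(-3,-8) inclusive
  edge (0, 2)→(13, 1): d=(13,-1) inclusive
  edge (13, 1)→(3, 10): d=(-10,9) inclusive
    (6,0)@(13, 1): e=[107,0,0] → #  [on edge]
    (0,1)@(1, 3): e=[5,14,88] → #
    (1,1)@(3, 3): e=[21,16,70] → #
    (2,1)@(5, 3): e=[37,18,52] → #
    (3,1)@(7, 3): e=[53,20,34] → #
    (4,1)@(9, 3): e=[69,22,16] → #
    (5,1)@(11, 3): e=[85,24,-2] → ·
    (6,1)@(13, 3): e=[101,26,-20] → ·
    (0,2)@(1, 5): e=[-1,40,68] → ·
    (1,2)@(3, 5): e=[15,42,50] → #
    (4,2)@(9, 5): e=[63,48,-4] → ·
    (1,3)@(3, 7): e=[9,68,30] → #
  covered (12 px):
    · · · · · · #
    # # # # # · ·
    · # # # · · ·
    · # # · · · ·
    · # · · · · ·
    · · · · · · ·
T1:
  2·area = 60  (B↔C swapped to make it positive)
  edge (2, 4)→(12, 4): d=(10,0) inclusive
  edge (12, 4)→(14, 10): d=(2,6) inclusive
  edge (14, 10)→(2, 4): d=(-12,-6) inclusive
    (5,0)@(11, 1): e=[-30,0,90] → ·  [on edge]
    (2,2)@(5, 5): e=[10,44,6] → #
    (3,2)@(7, 5): e=[10,32,18] → #
    (4,2)@(9, 5): e=[10,20,30] → #
    (5,2)@(11, 5): e=[10,8,42] → #
    (6,2)@(13, 5): e=[10,-4,54] → ·
    (2,3)@(5, 7): e=[30,48,-18] → ·
    (3,3)@(7, 7): e=[30,36,-6] → ·
    (4,3)@(9, 7): e=[30,24,6] → #
    (6,3)@(13, 7): e=[30,0,30] → #  [on edge]
    (4,4)@(9, 9): e=[50,28,-18] → ·
    (5,4)@(11, 9): e=[50,16,-6] → ·
  covered (8 px):
    · · · · · · ·
    · · · · · · ·
    · · # # # # ·
    · · · · # # #
    · · · · · · #
    · · · · · · ·

Final: 20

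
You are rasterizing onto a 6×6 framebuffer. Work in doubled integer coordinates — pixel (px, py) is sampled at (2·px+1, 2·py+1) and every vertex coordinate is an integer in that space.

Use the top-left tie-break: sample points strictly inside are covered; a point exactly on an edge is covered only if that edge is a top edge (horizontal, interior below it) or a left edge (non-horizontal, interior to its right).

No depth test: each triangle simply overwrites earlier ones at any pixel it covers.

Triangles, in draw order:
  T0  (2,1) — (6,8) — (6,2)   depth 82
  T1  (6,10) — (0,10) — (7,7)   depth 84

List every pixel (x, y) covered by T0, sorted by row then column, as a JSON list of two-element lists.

T0:
  2·area = 24  (B↔C swapped to make it positive)
  edge (2, 1)→(6, 2): d=(4,1) right/bottom  bias=-1
  edge (6, 2)→(6, 8): d=(0,6) right/bottom  bias=-1
  edge (6, 8)→(2, 1): d=(-4,-7) top-left  bias=+0
    (2,1)@(5, 3): e=[5,6,13] → X
    (3,1)@(7, 3): e=[3,-6,27] → .
    (2,2)@(5, 5): e=[13,6,5] → X
    (3,2)@(7, 5): e=[11,-6,19] → .
    (2,3)@(5, 7): e=[21,6,-3] → .
  covered (2 px):
    . . . . . .
    . . X . . .
    . . X . . .
    . . . . . .
    . . . . . .
    . . . . . .
T1:
  2·area = 18
  edge (6, 10)→(0, 10): d=(-6,0) right/bottom  bias=-1
  edge (0, 10)→(7, 7): d=(7,-3) top-left  bias=+0
  edge (7, 7)→(6, 10): d=(-1,3) right/bottom  bias=-1
    (4,0)@(9, 1): e=[54,-36,0] → .  [on edge]
    (3,3)@(7, 7): e=[18,0,0] → .  [on edge]
    (1,4)@(3, 9): e=[6,2,10] → X
    (2,4)@(5, 9): e=[6,8,4] → X
    (3,4)@(7, 9): e=[6,14,-2] → .
    (1,5)@(3, 11): e=[-6,16,8] → .
    (2,5)@(5, 11): e=[-6,22,2] → .
  covered (2 px):
    . . . . . .
    . . . . . .
    . . . . . .
    . . . . . .
    . X X . . .
    . . . . . .

Final: [[2,1],[2,2]]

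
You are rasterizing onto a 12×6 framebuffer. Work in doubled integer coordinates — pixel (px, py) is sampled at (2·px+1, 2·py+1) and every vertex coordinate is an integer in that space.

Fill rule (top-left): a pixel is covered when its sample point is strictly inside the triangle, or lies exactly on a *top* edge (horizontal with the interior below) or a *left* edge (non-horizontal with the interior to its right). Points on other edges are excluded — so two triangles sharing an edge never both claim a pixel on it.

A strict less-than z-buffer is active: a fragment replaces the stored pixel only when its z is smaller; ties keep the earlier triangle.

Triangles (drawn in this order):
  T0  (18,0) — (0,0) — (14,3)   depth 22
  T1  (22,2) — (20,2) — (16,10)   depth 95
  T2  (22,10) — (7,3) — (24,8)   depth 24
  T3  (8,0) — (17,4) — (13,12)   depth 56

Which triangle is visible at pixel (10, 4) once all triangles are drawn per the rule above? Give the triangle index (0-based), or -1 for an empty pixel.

T0:
  2·area = 54  (B↔C swapped to make it positive)
  edge (18, 0)→(14, 3): d=(-4,3) right/bottom  bias=-1
  edge (14, 3)→(0, 0): d=(-14,-3) top-left  bias=+0
  edge (0, 0)→(18, 0): d=(18,0) top-left  bias=+0
    (2,0)@(5, 1): e=[35,1,18] → X
    (3,0)@(7, 1): e=[29,7,18] → X
    (4,0)@(9, 1): e=[23,13,18] → X
    (5,0)@(11, 1): e=[17,19,18] → X
    (6,0)@(13, 1): e=[11,25,18] → X
    (7,0)@(15, 1): e=[5,31,18] → X
    (8,0)@(17, 1): e=[-1,37,18] → .
    (2,1)@(5, 3): e=[27,-27,54] → .
    (3,1)@(7, 3): e=[21,-21,54] → .
    (4,1)@(9, 3): e=[15,-15,54] → .
    (5,1)@(11, 3): e=[9,-9,54] → .
    (6,1)@(13, 3): e=[3,-3,54] → .
  covered (6 px):
    . . X X X X X X . . . .
    . . . . . . . . . . . .
    . . . . . . . . . . . .
    . . . . . . . . . . . .
    . . . . . . . . . . . .
    . . . . . . . . . . . .
T1:
  2·area = 16  (B↔C swapped to make it positive)
  edge (22, 2)→(16, 10): d=(-6,8) right/bottom  bias=-1
  edge (16, 10)→(20, 2): d=(4,-8) top-left  bias=+0
  edge (20, 2)→(22, 2): d=(2,0) top-left  bias=+0
    (10,1)@(21, 3): e=[2,12,2] → X
    (11,1)@(23, 3): e=[-14,28,2] → .
    (9,2)@(19, 5): e=[6,4,6] → X
    (10,2)@(21, 5): e=[-10,20,6] → .
    (9,3)@(19, 7): e=[-6,12,10] → .
  covered (2 px):
    . . . . . . . . . . . .
    . . . . . . . . . . X .
    . . . . . . . . . X . .
    . . . . . . . . . . . .
    . . . . . . . . . . . .
    . . . . . . . . . . . .
T2:
  2·area = 44
  edge (22, 10)→(7, 3): d=(-15,-7) top-left  bias=+0
  edge (7, 3)→(24, 8): d=(17,5) right/bottom  bias=-1
  edge (24, 8)→(22, 10): d=(-2,2) right/bottom  bias=-1
    (3,1)@(7, 3): e=[0,0,44] → .  [on edge]
    (6,2)@(13, 5): e=[12,4,28] → X
    (7,2)@(15, 5): e=[26,-6,24] → .
    (6,3)@(13, 7): e=[-18,38,24] → .
    (8,3)@(17, 7): e=[10,18,16] → X
    (9,3)@(19, 7): e=[24,8,12] → X
    (10,3)@(21, 7): e=[38,-2,8] → .
    (8,4)@(17, 9): e=[-20,52,12] → .
    (9,4)@(19, 9): e=[-6,42,8] → .
    (10,4)@(21, 9): e=[8,32,4] → X
    (11,4)@(23, 9): e=[22,22,0] → .  [on edge]
    (10,5)@(21, 11): e=[-22,66,0] → .  [on edge]
  covered (4 px):
    . . . . . . . . . . . .
    . . . . . . . . . . . .
    . . . . . . X . . . . .
    . . . . . . . . X X . .
    . . . . . . . . . . X .
    . . . . . . . . . . . .
T3:
  2·area = 88
  edge (8, 0)→(17, 4): d=(9,4) right/bottom  bias=-1
  edge (17, 4)→(13, 12): d=(-4,8) right/bottom  bias=-1
  edge (13, 12)→(8, 0): d=(-5,-12) top-left  bias=+0
    (4,0)@(9, 1): e=[5,76,7] → X
    (5,0)@(11, 1): e=[-3,60,31] → .
    (4,1)@(9, 3): e=[23,68,-3] → .
    (5,1)@(11, 3): e=[15,52,21] → X
    (6,1)@(13, 3): e=[7,36,45] → X
    (7,1)@(15, 3): e=[-1,20,69] → .
    (5,2)@(11, 5): e=[33,44,11] → X
    (7,2)@(15, 5): e=[17,12,59] → X
    (8,2)@(17, 5): e=[9,-4,83] → .
    (5,3)@(11, 7): e=[51,36,1] → X
    (8,3)@(17, 7): e=[27,-12,73] → .
    (5,4)@(11, 9): e=[69,28,-9] → .
  covered (11 px):
    . . . . X . . . . . . .
    . . . . . X X . . . . .
    . . . . . X X X . . . .
    . . . . . X X X . . . .
    . . . . . . X . . . . .
    . . . . . . X . . . . .

Z-buffer (winner per pixel, '.' = empty):
  . . 0 0 0 0 0 0 . . . .
  . . . . . 3 3 . . . 1 .
  . . . . . 3 2 3 . 1 . .
  . . . . . 3 3 3 2 2 . .
  . . . . . . 3 . . . 2 .
  . . . . . . 3 . . . . .

Result: 2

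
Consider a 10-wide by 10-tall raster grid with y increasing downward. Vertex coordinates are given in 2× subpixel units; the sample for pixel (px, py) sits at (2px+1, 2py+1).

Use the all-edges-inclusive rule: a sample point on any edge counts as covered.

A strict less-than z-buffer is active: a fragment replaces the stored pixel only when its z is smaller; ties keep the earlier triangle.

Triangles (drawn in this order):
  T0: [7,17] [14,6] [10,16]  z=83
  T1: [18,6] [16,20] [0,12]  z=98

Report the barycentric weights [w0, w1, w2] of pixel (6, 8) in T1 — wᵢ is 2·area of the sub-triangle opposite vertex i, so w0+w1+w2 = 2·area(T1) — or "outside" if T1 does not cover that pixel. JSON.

T0:
  2·area = 26
  edge (7, 17)→(14, 6): d=(7,-11) inclusive
  edge (14, 6)→(10, 16): d=(-4,10) inclusive
  edge (10, 16)→(7, 17): d=(-3,1) inclusive
    (5,5)@(11, 11): e=[2,10,14] → X
    (6,5)@(13, 11): e=[24,-10,12] → .
    (5,6)@(11, 13): e=[16,2,8] → X
    (6,6)@(13, 13): e=[38,-18,6] → .
    (9,6)@(19, 13): e=[104,-78,0] → .  [on edge]
    (4,7)@(9, 15): e=[8,14,4] → X
    (5,7)@(11, 15): e=[30,-6,2] → .
    (6,7)@(13, 15): e=[52,-26,0] → .  [on edge]
    (3,8)@(7, 17): e=[0,26,0] → X  [on edge]
    (4,8)@(9, 17): e=[22,6,-2] → .
    (0,9)@(1, 19): e=[-52,78,0] → .  [on edge]
    (3,9)@(7, 19): e=[14,18,-6] → .
  covered (4 px):
    . . . . . . . . . .
    . . . . . . . . . .
    . . . . . . . . . .
    . . . . . . . . . .
    . . . . . . . . . .
    . . . . . X . . . .
    . . . . . X . . . .
    . . . . X . . . . .
    . . . X . . . . . .
    . . . . . . . . . .
T1:
  2·area = 240
  edge (18, 6)→(16, 20): d=(-2,14) inclusive
  edge (16, 20)→(0, 12): d=(-16,-8) inclusive
  edge (0, 12)→(18, 6): d=(18,-6) inclusive
    (7,3)@(15, 7): e=[40,200,0] → X  [on edge]
    (8,3)@(17, 7): e=[12,216,12] → X
    (9,3)@(19, 7): e=[-16,232,24] → .
    (4,4)@(9, 9): e=[120,120,0] → X  [on edge]
    (5,4)@(11, 9): e=[92,136,12] → X
    (6,4)@(13, 9): e=[64,152,24] → X
    (9,4)@(19, 9): e=[-20,200,60] → .
    (1,5)@(3, 11): e=[200,40,0] → X  [on edge]
    (2,5)@(5, 11): e=[172,56,12] → X
    (3,5)@(7, 11): e=[144,72,24] → X
    (9,5)@(19, 11): e=[-24,168,96] → .
    (1,6)@(3, 13): e=[196,8,36] → X
    (8,6)@(17, 13): e=[0,120,120] → X  [on edge]
  covered (32 px):
    . . . . . . . . . .
    . . . . . . . . . .
    . . . . . . . . . .
    . . . . . . . X X .
    . . . . X X X X X .
    . X X X X X X X X .
    . X X X X X X X X .
    . . . X X X X X . .
    . . . . . X X X . .
    . . . . . . . X . .

Answer: [24,168,48]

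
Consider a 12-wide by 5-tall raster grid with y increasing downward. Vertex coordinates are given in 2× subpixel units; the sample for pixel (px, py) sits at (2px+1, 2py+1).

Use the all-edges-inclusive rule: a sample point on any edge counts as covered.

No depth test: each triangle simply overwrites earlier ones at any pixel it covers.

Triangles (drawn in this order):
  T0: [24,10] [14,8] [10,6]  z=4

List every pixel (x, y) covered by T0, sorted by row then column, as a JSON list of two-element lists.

T0:
  2·area = 12
  edge (24, 10)→(14, 8): d=(-10,-2) inclusive
  edge (14, 8)→(10, 6): d=(-4,-2) inclusive
  edge (10, 6)→(24, 10): d=(14,4) inclusive
    (4,3)@(9, 7): e=[0,-6,18] → .  [on edge]
    (6,3)@(13, 7): e=[8,2,2] → X
    (7,3)@(15, 7): e=[12,6,-6] → .
    (6,4)@(13, 9): e=[-12,-6,30] → .
    (9,4)@(19, 9): e=[0,6,6] → X  [on edge]
    (10,4)@(21, 9): e=[4,10,-2] → .
  covered (2 px):
    . . . . . . . . . . . .
    . . . . . . . . . . . .
    . . . . . . . . . . . .
    . . . . . . X . . . . .
    . . . . . . . . . X . .

Result: [[6,3],[9,4]]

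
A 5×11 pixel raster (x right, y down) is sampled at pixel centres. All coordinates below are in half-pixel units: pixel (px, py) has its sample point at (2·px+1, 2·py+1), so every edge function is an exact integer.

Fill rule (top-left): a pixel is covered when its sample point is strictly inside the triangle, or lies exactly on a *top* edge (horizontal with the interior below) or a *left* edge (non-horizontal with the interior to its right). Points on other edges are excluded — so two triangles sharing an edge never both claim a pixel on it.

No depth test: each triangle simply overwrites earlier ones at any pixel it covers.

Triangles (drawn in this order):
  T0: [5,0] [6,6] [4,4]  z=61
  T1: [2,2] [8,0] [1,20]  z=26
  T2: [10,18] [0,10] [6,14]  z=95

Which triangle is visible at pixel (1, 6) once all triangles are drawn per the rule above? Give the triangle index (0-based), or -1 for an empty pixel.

T0:
  2·area = 10
  edge (5, 0)→(6, 6): d=(1,6) right/bottom  bias=-1
  edge (6, 6)→(4, 4): d=(-2,-2) top-left  bias=+0
  edge (4, 4)→(5, 0): d=(1,-4) top-left  bias=+0
    (0,0)@(1, 1): e=[25,0,-15] → ·  [on edge]
    (2,0)@(5, 1): e=[1,8,1] → #
    (3,0)@(7, 1): e=[-11,12,9] → ·
    (1,1)@(3, 3): e=[15,0,-5] → ·  [on edge]
    (2,1)@(5, 3): e=[3,4,3] → #
    (3,1)@(7, 3): e=[-9,8,11] → ·
    (2,2)@(5, 5): e=[5,0,5] → #  [on edge]
    (3,2)@(7, 5): e=[-7,4,13] → ·
    (2,3)@(5, 7): e=[7,-4,7] → ·
    (3,3)@(7, 7): e=[-5,0,15] → ·  [on edge]
    (4,4)@(9, 9): e=[-15,0,25] → ·  [on edge]
  covered (3 px):
    · · # · ·
    · · # · ·
    · · # · ·
    · · · · ·
    · · · · ·
    · · · · ·
    · · · · ·
    · · · · ·
    · · · · ·
    · · · · ·
    · · · · ·
T1:
  2·area = 106
  edge (2, 2)→(8, 0): d=(6,-2) top-left  bias=+0
  edge (8, 0)→(1, 20): d=(-7,20) right/bottom  bias=-1
  edge (1, 20)→(2, 2): d=(1,-18) top-left  bias=+0
    (2,0)@(5, 1): e=[0,53,53] → #  [on edge]
    (3,0)@(7, 1): e=[4,13,89] → #
    (4,0)@(9, 1): e=[8,-27,125] → ·
    (1,1)@(3, 3): e=[8,79,19] → #
    (3,1)@(7, 3): e=[16,-1,91] → ·
    (1,2)@(3, 5): e=[20,65,21] → #
    (3,2)@(7, 5): e=[28,-15,93] → ·
    (1,3)@(3, 7): e=[32,51,23] → #
    (3,3)@(7, 7): e=[40,-29,95] → ·
    (1,4)@(3, 9): e=[44,37,25] → #
    (2,4)@(5, 9): e=[48,-3,61] → ·
    (1,5)@(3, 11): e=[56,23,27] → #
  covered (11 px):
    · · # # ·
    · # # · ·
    · # # · ·
    · # # · ·
    · # · · ·
    · # · · ·
    · # · · ·
    · · · · ·
    · · · · ·
    · · · · ·
    · · · · ·
T2:
  2·area = 8
  edge (10, 18)→(0, 10): d=(-10,-8) top-left  bias=+0
  edge (0, 10)→(6, 14): d=(6,4) right/bottom  bias=-1
  edge (6, 14)→(10, 18): d=(4,4) right/bottom  bias=-1
    (0,4)@(1, 9): e=[18,-10,0] → ·  [on edge]
    (1,5)@(3, 11): e=[14,-6,0] → ·  [on edge]
    (2,6)@(5, 13): e=[10,-2,0] → ·  [on edge]
    (3,7)@(7, 15): e=[6,2,0] → ·  [on edge]
    (4,8)@(9, 17): e=[2,6,0] → ·  [on edge]
  covered (0 px):
    · · · · ·
    · · · · ·
    · · · · ·
    · · · · ·
    · · · · ·
    · · · · ·
    · · · · ·
    · · · · ·
    · · · · ·
    · · · · ·
    · · · · ·

Z-buffer (winner per pixel, '.' = empty):
  . . 1 1 .
  . 1 1 . .
  . 1 1 . .
  . 1 1 . .
  . 1 . . .
  . 1 . . .
  . 1 . . .
  . . . . .
  . . . . .
  . . . . .
  . . . . .

Result: 1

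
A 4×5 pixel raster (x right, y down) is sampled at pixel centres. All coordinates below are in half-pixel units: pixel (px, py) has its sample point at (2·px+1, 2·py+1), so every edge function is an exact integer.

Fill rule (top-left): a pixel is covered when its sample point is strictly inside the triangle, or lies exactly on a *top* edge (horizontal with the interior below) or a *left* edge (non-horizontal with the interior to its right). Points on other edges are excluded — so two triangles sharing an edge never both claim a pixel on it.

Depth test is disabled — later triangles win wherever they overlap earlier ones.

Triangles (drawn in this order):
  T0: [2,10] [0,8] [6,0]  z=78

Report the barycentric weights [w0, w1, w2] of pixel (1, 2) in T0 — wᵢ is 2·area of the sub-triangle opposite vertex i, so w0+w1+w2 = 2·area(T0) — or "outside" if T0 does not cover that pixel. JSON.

T0:
  2·area = 28
  edge (2, 10)→(0, 8): d=(-2,-2) top-left  bias=+0
  edge (0, 8)→(6, 0): d=(6,-8) top-left  bias=+0
  edge (6, 0)→(2, 10): d=(-4,10) right/bottom  bias=-1
    (1,2)@(3, 5): e=[12,6,10] → X
    (2,2)@(5, 5): e=[16,22,-10] → .
    (0,3)@(1, 7): e=[4,2,22] → X
    (2,3)@(5, 7): e=[12,34,-18] → .
    (0,4)@(1, 9): e=[0,14,14] → X  [on edge]
    (1,4)@(3, 9): e=[4,30,-6] → .
  covered (4 px):
    . . . .
    . . . .
    . X . .
    X X . .
    X . . .

Final: [6,10,12]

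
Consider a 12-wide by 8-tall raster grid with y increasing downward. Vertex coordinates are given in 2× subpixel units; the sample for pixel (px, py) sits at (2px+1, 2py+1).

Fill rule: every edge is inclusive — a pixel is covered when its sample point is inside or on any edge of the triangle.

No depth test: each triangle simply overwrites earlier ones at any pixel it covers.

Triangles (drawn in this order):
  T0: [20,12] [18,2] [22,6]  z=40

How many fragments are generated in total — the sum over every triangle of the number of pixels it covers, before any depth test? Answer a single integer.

T0:
  2·area = 32
  edge (20, 12)→(18, 2): d=(-2,-10) inclusive
  edge (18, 2)→(22, 6): d=(4,4) inclusive
  edge (22, 6)→(20, 12): d=(-2,6) inclusive
    (8,0)@(17, 1): e=[-8,0,40] → ·  [on edge]
    (9,1)@(19, 3): e=[8,0,24] → █  [on edge]
    (10,1)@(21, 3): e=[28,-8,12] → ·
    (11,1)@(23, 3): e=[48,-16,0] → ·  [on edge]
    (9,2)@(19, 5): e=[4,8,20] → █
    (10,2)@(21, 5): e=[24,0,8] → █  [on edge]
    (11,2)@(23, 5): e=[44,-8,-4] → ·
    (9,3)@(19, 7): e=[0,16,16] → █  [on edge]
    (11,3)@(23, 7): e=[40,0,-8] → ·  [on edge]
    (9,4)@(19, 9): e=[-4,24,12] → ·
    (10,4)@(21, 9): e=[16,16,0] → █  [on edge]
    (11,4)@(23, 9): e=[36,8,-12] → ·
    (9,7)@(19, 15): e=[-16,48,0] → ·  [on edge]
  covered (6 px):
    · · · · · · · · · · · ·
    · · · · · · · · · █ · ·
    · · · · · · · · · █ █ ·
    · · · · · · · · · █ █ ·
    · · · · · · · · · · █ ·
    · · · · · · · · · · · ·
    · · · · · · · · · · · ·
    · · · · · · · · · · · ·

Answer: 6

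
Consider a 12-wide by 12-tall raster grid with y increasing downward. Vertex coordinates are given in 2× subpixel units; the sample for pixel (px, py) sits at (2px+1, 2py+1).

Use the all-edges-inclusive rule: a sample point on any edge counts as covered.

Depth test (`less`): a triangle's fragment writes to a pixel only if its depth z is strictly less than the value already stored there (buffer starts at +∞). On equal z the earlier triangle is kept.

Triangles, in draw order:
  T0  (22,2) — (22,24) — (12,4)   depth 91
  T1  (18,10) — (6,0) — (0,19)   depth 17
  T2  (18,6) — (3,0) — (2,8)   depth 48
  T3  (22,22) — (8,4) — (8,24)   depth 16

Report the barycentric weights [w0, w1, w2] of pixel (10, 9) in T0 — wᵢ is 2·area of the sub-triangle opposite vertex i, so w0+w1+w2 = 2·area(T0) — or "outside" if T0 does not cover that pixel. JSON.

T0:
  2·area = 220
  edge (22, 2)→(22, 24): d=(0,22) inclusive
  edge (22, 24)→(12, 4): d=(-10,-20) inclusive
  edge (12, 4)→(22, 2): d=(10,-2) inclusive
    (8,1)@(17, 3): e=[110,110,0] → #  [on edge]
    (9,1)@(19, 3): e=[66,150,4] → #
    (10,1)@(21, 3): e=[22,190,8] → #
    (11,1)@(23, 3): e=[-22,230,12] → ·
    (3,2)@(7, 5): e=[330,-110,0] → ·  [on edge]
    (6,2)@(13, 5): e=[198,10,12] → #
    (7,2)@(15, 5): e=[154,50,16] → #
    (11,2)@(23, 5): e=[-22,210,32] → ·
    (6,3)@(13, 7): e=[198,-10,32] → ·
    (7,3)@(15, 7): e=[154,30,36] → #
    (11,3)@(23, 7): e=[-22,190,52] → ·
    (7,4)@(15, 9): e=[154,10,56] → #
  covered (28 px):
    · · · · · · · · · · · ·
    · · · · · · · · # # # ·
    · · · · · · # # # # # ·
    · · · · · · · # # # # ·
    · · · · · · · # # # # ·
    · · · · · · · · # # # ·
    · · · · · · · · # # # ·
    · · · · · · · · · # # ·
    · · · · · · · · · # # ·
    · · · · · · · · · · # ·
    · · · · · · · · · · # ·
    · · · · · · · · · · · ·
T1:
  2·area = 288  (B↔C swapped to make it positive)
  edge (18, 10)→(0, 19): d=(-18,9) inclusive
  edge (0, 19)→(6, 0): d=(6,-19) inclusive
  edge (6, 0)→(18, 10): d=(12,10) inclusive
    (3,0)@(7, 1): e=[261,25,2] → #
    (4,0)@(9, 1): e=[243,63,-18] → ·
    (3,1)@(7, 3): e=[225,37,26] → #
    (4,1)@(9, 3): e=[207,75,6] → #
    (5,1)@(11, 3): e=[189,113,-14] → ·
    (2,2)@(5, 5): e=[207,11,70] → #
    (5,2)@(11, 5): e=[153,125,10] → #
    (6,2)@(13, 5): e=[135,163,-10] → ·
    (2,3)@(5, 7): e=[171,23,94] → #
    (6,3)@(13, 7): e=[99,175,14] → #
    (7,3)@(15, 7): e=[81,213,-6] → ·
    (2,4)@(5, 9): e=[135,35,118] → #
  covered (35 px):
    · · · # · · · · · · · ·
    · · · # # · · · · · · ·
    · · # # # # · · · · · ·
    · · # # # # # · · · · ·
    · · # # # # # # · · · ·
    · # # # # # # # · · · ·
    · # # # # # · · · · · ·
    · # # # · · · · · · · ·
    # # · · · · · · · · · ·
    · · · · · · · · · · · ·
    · · · · · · · · · · · ·
    · · · · · · · · · · · ·
T2:
  2·area = 126  (B↔C swapped to make it positive)
  edge (18, 6)→(2, 8): d=(-16,2) inclusive
  edge (2, 8)→(3, 0): d=(1,-8) inclusive
  edge (3, 0)→(18, 6): d=(15,6) inclusive
    (1,0)@(3, 1): e=[110,1,15] → #
    (2,0)@(5, 1): e=[106,17,3] → #
    (3,0)@(7, 1): e=[102,33,-9] → ·
    (1,1)@(3, 3): e=[78,3,45] → #
    (3,1)@(7, 3): e=[70,35,21] → #
    (4,1)@(9, 3): e=[66,51,9] → #
    (5,1)@(11, 3): e=[62,67,-3] → ·
    (1,2)@(3, 5): e=[46,5,75] → #
    (5,2)@(11, 5): e=[30,69,27] → #
    (6,2)@(13, 5): e=[26,85,15] → #
    (7,2)@(15, 5): e=[22,101,3] → #
    (8,2)@(17, 5): e=[18,117,-9] → ·
  covered (17 px):
    · # # · · · · · · · · ·
    · # # # # · · · · · · ·
    · # # # # # # # · · · ·
    · # # # # · · · · · · ·
    · · · · · · · · · · · ·
    · · · · · · · · · · · ·
    · · · · · · · · · · · ·
    · · · · · · · · · · · ·
    · · · · · · · · · · · ·
    · · · · · · · · · · · ·
    · · · · · · · · · · · ·
    · · · · · · · · · · · ·
T3:
  2·area = 280  (B↔C swapped to make it positive)
  edge (22, 22)→(8, 24): d=(-14,2) inclusive
  edge (8, 24)→(8, 4): d=(0,-20) inclusive
  edge (8, 4)→(22, 22): d=(14,18) inclusive
    (4,3)@(9, 7): e=[236,20,24] → #
    (5,3)@(11, 7): e=[232,60,-12] → ·
    (4,4)@(9, 9): e=[208,20,52] → #
    (5,4)@(11, 9): e=[204,60,16] → #
    (6,4)@(13, 9): e=[200,100,-20] → ·
    (4,5)@(9, 11): e=[180,20,80] → #
    (6,5)@(13, 11): e=[172,100,8] → #
    (7,5)@(15, 11): e=[168,140,-28] → ·
    (4,6)@(9, 13): e=[152,20,108] → #
    (7,6)@(15, 13): e=[140,140,0] → #  [on edge]
    (8,6)@(17, 13): e=[136,180,-36] → ·
    (4,7)@(9, 15): e=[124,20,136] → #
    (7,11)@(15, 23): e=[0,140,140] → #  [on edge]
  covered (36 px):
    · · · · · · · · · · · ·
    · · · · · · · · · · · ·
    · · · · · · · · · · · ·
    · · · · # · · · · · · ·
    · · · · # # · · · · · ·
    · · · · # # # · · · · ·
    · · · · # # # # · · · ·
    · · · · # # # # · · · ·
    · · · · # # # # # · · ·
    · · · · # # # # # # · ·
    · · · · # # # # # # # ·
    · · · · # # # # · · · ·

Result: [30,168,22]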